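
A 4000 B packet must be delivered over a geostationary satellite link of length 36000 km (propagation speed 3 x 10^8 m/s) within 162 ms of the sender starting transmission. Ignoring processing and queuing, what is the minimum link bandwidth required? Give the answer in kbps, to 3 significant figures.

762 kbps

L = 32000 bits.
Propagation delay = 36000000 / 300000000 = 120 ms.
Transmission budget = 162 − 120 = 42 ms.
R ≥ L / t_tx = 32000 bits / 0.042 s = 762 kbps.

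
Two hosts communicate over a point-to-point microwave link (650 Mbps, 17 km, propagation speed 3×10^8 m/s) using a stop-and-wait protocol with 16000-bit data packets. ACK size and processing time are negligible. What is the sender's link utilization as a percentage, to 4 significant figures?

t_tx = L/R = 16000/650000000 = 2.46154e-05 s.
t_prop = 17000/300000000 = 5.66667e-05 s; RTT = 0.000113333 s.
Cycle = t_tx + RTT = 0.000137949 s.
Utilization = t_tx / cycle = 2.46154e-05/0.000137949 = 17.84 %.

17.84 %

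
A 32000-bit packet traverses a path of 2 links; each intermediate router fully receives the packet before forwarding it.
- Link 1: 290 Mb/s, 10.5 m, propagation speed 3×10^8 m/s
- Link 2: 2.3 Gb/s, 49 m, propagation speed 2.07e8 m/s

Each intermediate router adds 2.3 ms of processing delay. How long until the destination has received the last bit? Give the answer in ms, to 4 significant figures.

Transmission delays (L/R per hop): 0.110345, 0.013913 ms; sum = 0.124258 ms.
Propagation delays (d/s per hop): 3.5e-05, 0.000236715 ms; sum = 0.000271715 ms.
Processing at 1 router(s): 1 × 2.3 ms = 2.3 ms.
End-to-end = 2.425 ms.

2.425 ms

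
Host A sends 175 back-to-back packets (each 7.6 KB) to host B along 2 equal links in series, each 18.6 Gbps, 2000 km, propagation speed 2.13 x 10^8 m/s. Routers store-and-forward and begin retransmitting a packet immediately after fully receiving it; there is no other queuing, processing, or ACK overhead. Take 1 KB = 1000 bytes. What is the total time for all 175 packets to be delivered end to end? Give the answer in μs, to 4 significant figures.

Per-hop transmission t_tx = L/R = 60800/18600000000 = 3.26882 μs.
Per-hop propagation t_prop = 2000000/213000000 = 9389.67 μs.
Pipeline fill: first packet needs 2·t_tx to clear all hops; remaining 174 packets each add one t_tx.
Total = (2+175-1)·t_tx + 2·t_prop = 176·3.26882 + 2·9389.67 = 19350 μs.

19350 μs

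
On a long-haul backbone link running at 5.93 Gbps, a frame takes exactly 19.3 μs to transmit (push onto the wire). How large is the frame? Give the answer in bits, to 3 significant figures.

L = R × t_tx = 5930000000 b/s × 1.93e-05 s = 114449 bits.

114000 bits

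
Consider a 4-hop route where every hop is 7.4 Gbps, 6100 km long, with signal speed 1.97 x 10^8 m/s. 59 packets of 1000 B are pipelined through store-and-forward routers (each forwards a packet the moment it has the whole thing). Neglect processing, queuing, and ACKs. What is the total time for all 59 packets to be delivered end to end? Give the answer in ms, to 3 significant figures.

124 ms

Per-hop transmission t_tx = L/R = 8000/7400000000 = 0.00108108 ms.
Per-hop propagation t_prop = 6100000/197000000 = 30.9645 ms.
Pipeline fill: first packet needs 4·t_tx to clear all hops; remaining 58 packets each add one t_tx.
Total = (4+59-1)·t_tx + 4·t_prop = 62·0.00108108 + 4·30.9645 = 124 ms.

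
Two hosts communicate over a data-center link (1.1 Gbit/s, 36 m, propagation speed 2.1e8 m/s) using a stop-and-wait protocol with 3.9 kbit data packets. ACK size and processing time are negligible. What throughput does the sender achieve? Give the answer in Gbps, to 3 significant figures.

t_tx = L/R = 3900/1100000000 = 3.54545e-06 s.
t_prop = 36/210000000 = 1.71429e-07 s; RTT = 3.42857e-07 s.
Cycle = t_tx + RTT = 3.88831e-06 s.
Throughput = L / cycle = 3900 / 3.88831e-06 = 1.00 Gbps.

1.00 Gbps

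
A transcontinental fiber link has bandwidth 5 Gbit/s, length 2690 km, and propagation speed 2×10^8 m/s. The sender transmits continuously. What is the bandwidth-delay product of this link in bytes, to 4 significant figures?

8406000 bytes

Propagation delay = 2690000 / 200000000 = 0.01345 s.
BDP = R × t_prop = 5000000000 × 0.01345 = 67250000 bits.
In bytes: 67250000/8 = 8406000 bytes.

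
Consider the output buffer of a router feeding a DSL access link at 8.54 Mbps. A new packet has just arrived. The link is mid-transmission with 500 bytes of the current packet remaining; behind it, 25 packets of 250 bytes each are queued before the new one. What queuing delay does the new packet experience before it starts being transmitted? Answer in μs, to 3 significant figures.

Each queued packet: L/R = 2000/8540000 = 234.192 μs.
25 queued → 5854.8 μs.
Plus remaining 4000 bits of current packet: 468.384 μs.
Queuing delay = 6320 μs.

6320 μs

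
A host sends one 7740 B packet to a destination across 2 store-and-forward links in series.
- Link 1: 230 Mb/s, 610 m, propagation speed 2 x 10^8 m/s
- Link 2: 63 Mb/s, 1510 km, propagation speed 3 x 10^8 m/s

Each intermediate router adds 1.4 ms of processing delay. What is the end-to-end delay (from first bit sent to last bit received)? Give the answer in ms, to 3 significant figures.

L = 7740 × 8 = 61920 bits.
Transmission delays (L/R per hop): 0.269217, 0.982857 ms; sum = 1.25207 ms.
Propagation delays (d/s per hop): 0.00305, 5.03333 ms; sum = 5.03638 ms.
Processing at 1 router(s): 1 × 1.4 ms = 1.4 ms.
End-to-end = 7.69 ms.

7.69 ms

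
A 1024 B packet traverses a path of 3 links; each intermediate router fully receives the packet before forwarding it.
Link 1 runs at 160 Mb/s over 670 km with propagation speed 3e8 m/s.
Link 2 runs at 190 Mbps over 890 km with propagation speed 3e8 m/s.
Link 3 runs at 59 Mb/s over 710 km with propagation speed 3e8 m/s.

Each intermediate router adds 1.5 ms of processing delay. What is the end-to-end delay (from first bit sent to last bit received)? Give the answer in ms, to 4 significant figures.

L = 1024 × 8 = 8192 bits.
Transmission delays (L/R per hop): 0.0512, 0.0431158, 0.138847 ms; sum = 0.233163 ms.
Propagation delays (d/s per hop): 2.23333, 2.96667, 2.36667 ms; sum = 7.56667 ms.
Processing at 2 router(s): 2 × 1.5 ms = 3 ms.
End-to-end = 10.80 ms.

10.80 ms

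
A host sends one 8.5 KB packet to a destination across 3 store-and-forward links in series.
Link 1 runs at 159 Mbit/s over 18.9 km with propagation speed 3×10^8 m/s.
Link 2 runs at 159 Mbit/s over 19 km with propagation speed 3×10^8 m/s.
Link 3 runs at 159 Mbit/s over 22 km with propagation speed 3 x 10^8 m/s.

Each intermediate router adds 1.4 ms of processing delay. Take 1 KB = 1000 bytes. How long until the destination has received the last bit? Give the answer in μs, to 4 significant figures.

4283 μs

L = 68000 bits.
Transmission delay per hop = L/R = 68000/159000000 = 427.673 μs; 3 hops → 1283.02 μs.
Propagation delays (d/s per hop): 63, 63.3333, 73.3333 μs; sum = 199.667 μs.
Processing at 2 router(s): 2 × 1.4 ms = 2800 μs.
End-to-end = 4283 μs.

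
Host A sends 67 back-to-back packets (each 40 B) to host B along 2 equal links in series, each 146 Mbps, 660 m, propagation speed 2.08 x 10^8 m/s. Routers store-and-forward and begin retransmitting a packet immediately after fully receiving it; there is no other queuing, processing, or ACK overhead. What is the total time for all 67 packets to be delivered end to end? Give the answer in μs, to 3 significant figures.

Per-hop transmission t_tx = L/R = 320/146000000 = 2.19178 μs.
Per-hop propagation t_prop = 660/208000000 = 3.17308 μs.
Pipeline fill: first packet needs 2·t_tx to clear all hops; remaining 66 packets each add one t_tx.
Total = (2+67-1)·t_tx + 2·t_prop = 68·2.19178 + 2·3.17308 = 155 μs.

155 μs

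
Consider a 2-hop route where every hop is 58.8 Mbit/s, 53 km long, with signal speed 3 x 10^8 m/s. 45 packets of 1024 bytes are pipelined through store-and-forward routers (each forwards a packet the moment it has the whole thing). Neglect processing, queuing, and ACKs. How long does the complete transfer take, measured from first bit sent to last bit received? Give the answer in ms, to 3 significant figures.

6.76 ms

Per-hop transmission t_tx = L/R = 8192/58800000 = 0.13932 ms.
Per-hop propagation t_prop = 53000/300000000 = 0.176667 ms.
Pipeline fill: first packet needs 2·t_tx to clear all hops; remaining 44 packets each add one t_tx.
Total = (2+45-1)·t_tx + 2·t_prop = 46·0.13932 + 2·0.176667 = 6.76 ms.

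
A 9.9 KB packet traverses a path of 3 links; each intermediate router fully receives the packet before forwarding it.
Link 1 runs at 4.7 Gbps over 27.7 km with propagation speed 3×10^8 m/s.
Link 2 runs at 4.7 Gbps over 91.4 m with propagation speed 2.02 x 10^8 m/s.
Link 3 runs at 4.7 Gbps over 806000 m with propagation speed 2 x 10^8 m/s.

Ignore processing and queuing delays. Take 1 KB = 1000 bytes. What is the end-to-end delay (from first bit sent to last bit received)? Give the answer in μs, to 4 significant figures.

L = 79200 bits.
Transmission delay per hop = L/R = 79200/4700000000 = 16.8511 μs; 3 hops → 50.5532 μs.
Propagation delays (d/s per hop): 92.3333, 0.452475, 4030 μs; sum = 4122.79 μs.
End-to-end = 4173 μs.

4173 μs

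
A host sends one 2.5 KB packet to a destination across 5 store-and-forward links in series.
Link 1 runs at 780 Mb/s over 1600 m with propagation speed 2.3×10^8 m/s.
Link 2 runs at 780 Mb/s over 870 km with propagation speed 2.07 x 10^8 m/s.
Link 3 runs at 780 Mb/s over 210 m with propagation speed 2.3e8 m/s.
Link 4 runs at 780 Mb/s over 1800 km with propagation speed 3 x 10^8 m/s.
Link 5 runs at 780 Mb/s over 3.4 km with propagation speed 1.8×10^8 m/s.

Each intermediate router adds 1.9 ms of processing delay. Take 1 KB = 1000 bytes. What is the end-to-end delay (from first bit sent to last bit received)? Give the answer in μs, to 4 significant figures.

L = 20000 bits.
Transmission delay per hop = L/R = 20000/780000000 = 25.641 μs; 5 hops → 128.205 μs.
Propagation delays (d/s per hop): 6.95652, 4202.9, 0.913043, 6000, 18.8889 μs; sum = 10229.7 μs.
Processing at 4 router(s): 4 × 1.9 ms = 7600 μs.
End-to-end = 17960 μs.

17960 μs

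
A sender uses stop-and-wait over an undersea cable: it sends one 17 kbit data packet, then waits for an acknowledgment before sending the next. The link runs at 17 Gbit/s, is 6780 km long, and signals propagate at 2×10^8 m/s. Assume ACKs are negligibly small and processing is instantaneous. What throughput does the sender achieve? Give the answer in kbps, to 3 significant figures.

251 kbps

t_tx = L/R = 17000/17000000000 = 1e-06 s.
t_prop = 6780000/200000000 = 0.0339 s; RTT = 0.0678 s.
Cycle = t_tx + RTT = 0.067801 s.
Throughput = L / cycle = 17000 / 0.067801 = 251 kbps.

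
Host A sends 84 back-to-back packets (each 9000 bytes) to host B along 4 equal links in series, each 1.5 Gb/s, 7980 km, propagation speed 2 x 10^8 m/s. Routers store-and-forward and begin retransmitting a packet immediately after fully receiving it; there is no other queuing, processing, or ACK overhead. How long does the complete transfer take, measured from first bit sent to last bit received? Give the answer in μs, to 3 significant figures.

164000 μs

Per-hop transmission t_tx = L/R = 72000/1500000000 = 48 μs.
Per-hop propagation t_prop = 7980000/200000000 = 39900 μs.
Pipeline fill: first packet needs 4·t_tx to clear all hops; remaining 83 packets each add one t_tx.
Total = (4+84-1)·t_tx + 4·t_prop = 87·48 + 4·39900 = 164000 μs.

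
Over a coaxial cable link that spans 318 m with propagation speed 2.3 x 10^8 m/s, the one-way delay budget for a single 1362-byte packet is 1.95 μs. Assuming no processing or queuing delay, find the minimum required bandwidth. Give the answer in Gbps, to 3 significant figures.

19.2 Gbps

L = 10896 bits.
Propagation delay = 318 / 2.3e+08 = 1.38261 μs.
Transmission budget = 1.95 − 1.38261 = 0.567391 μs.
R ≥ L / t_tx = 10896 bits / 5.67391e-07 s = 19.2 Gbps.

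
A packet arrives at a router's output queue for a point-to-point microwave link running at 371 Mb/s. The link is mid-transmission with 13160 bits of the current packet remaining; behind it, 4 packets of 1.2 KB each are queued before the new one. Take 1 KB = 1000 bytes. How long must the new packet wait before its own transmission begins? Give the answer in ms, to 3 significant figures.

Each queued packet: L/R = 9600/371000000 = 0.025876 ms.
4 queued → 0.103504 ms.
Plus remaining 13160 bits of current packet: 0.0354717 ms.
Queuing delay = 0.139 ms.

0.139 ms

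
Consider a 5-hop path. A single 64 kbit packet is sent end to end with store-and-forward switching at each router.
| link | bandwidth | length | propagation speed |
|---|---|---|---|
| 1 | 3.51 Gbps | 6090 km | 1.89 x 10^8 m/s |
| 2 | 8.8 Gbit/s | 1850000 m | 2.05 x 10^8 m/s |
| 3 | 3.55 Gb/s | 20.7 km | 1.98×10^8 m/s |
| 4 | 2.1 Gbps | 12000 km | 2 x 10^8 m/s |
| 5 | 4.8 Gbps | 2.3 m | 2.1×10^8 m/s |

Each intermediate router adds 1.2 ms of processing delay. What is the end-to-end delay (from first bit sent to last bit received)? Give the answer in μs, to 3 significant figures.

106000 μs

L = 64000 bits.
Transmission delays (L/R per hop): 18.2336, 7.27273, 18.0282, 30.4762, 13.3333 μs; sum = 87.344 μs.
Propagation delays (d/s per hop): 32222.2, 9024.39, 104.545, 60000, 0.0109524 μs; sum = 101351 μs.
Processing at 4 router(s): 4 × 1.2 ms = 4800 μs.
End-to-end = 106000 μs.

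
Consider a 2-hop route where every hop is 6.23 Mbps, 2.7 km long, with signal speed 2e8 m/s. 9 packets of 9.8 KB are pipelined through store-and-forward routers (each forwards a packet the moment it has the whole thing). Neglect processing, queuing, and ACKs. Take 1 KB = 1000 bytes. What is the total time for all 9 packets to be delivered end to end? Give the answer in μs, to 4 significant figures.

125900 μs

Per-hop transmission t_tx = L/R = 78400/6230000 = 12584.3 μs.
Per-hop propagation t_prop = 2700/200000000 = 13.5 μs.
Pipeline fill: first packet needs 2·t_tx to clear all hops; remaining 8 packets each add one t_tx.
Total = (2+9-1)·t_tx + 2·t_prop = 10·12584.3 + 2·13.5 = 125900 μs.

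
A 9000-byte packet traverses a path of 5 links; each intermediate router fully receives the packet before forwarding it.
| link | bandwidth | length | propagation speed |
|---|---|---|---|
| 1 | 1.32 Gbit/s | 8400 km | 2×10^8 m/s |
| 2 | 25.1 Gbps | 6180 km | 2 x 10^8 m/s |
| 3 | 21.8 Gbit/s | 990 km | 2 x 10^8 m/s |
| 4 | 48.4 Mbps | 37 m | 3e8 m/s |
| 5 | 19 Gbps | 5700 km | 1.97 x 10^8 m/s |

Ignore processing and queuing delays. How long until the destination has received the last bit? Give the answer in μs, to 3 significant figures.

108000 μs

L = 9000 × 8 = 72000 bits.
Transmission delays (L/R per hop): 54.5455, 2.86853, 3.30275, 1487.6, 3.78947 μs; sum = 1552.11 μs.
Propagation delays (d/s per hop): 42000, 30900, 4950, 0.123333, 28934 μs; sum = 106784 μs.
End-to-end = 108000 μs.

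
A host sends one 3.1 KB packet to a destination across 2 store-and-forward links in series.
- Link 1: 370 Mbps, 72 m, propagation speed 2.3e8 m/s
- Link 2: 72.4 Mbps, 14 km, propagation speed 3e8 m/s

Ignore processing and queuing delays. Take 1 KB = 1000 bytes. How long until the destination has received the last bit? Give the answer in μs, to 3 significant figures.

L = 24800 bits.
Transmission delays (L/R per hop): 67.027, 342.541 μs; sum = 409.568 μs.
Propagation delays (d/s per hop): 0.313043, 46.6667 μs; sum = 46.9797 μs.
End-to-end = 457 μs.

457 μs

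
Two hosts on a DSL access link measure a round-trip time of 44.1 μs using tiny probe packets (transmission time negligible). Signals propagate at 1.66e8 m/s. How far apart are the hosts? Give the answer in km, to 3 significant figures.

One-way propagation = RTT/2 = 22.05 μs.
d = s × t = 166000000 × 2.205e-05 = 3.66 km.

3.66 km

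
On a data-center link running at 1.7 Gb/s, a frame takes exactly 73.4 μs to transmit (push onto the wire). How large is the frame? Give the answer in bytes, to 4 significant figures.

L = R × t_tx = 1700000000 b/s × 7.34e-05 s = 124780 bits.
In bytes: 124780 / 8 = 15600 bytes.

15600 bytes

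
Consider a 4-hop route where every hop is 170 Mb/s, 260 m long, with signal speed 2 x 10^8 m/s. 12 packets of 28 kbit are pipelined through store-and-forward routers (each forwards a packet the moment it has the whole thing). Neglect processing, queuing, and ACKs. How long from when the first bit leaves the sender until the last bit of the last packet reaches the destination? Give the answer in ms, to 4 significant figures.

Per-hop transmission t_tx = L/R = 28000/170000000 = 0.164706 ms.
Per-hop propagation t_prop = 260/200000000 = 0.0013 ms.
Pipeline fill: first packet needs 4·t_tx to clear all hops; remaining 11 packets each add one t_tx.
Total = (4+12-1)·t_tx + 4·t_prop = 15·0.164706 + 4·0.0013 = 2.476 ms.

2.476 ms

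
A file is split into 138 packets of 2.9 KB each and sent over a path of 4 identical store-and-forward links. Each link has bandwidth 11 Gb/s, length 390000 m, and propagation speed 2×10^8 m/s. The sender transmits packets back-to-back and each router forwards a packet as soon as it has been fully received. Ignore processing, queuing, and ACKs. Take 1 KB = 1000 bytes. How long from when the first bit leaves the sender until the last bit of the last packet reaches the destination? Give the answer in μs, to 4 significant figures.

Per-hop transmission t_tx = L/R = 23200/11000000000 = 2.10909 μs.
Per-hop propagation t_prop = 390000/200000000 = 1950 μs.
Pipeline fill: first packet needs 4·t_tx to clear all hops; remaining 137 packets each add one t_tx.
Total = (4+138-1)·t_tx + 4·t_prop = 141·2.10909 + 4·1950 = 8097 μs.

8097 μs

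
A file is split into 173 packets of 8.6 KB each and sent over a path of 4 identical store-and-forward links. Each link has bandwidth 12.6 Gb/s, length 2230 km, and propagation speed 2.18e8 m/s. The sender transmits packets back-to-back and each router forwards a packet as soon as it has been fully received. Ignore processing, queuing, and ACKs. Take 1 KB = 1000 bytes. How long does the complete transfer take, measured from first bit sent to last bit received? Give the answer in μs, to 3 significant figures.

Per-hop transmission t_tx = L/R = 68800/12600000000 = 5.46032 μs.
Per-hop propagation t_prop = 2230000/2.18e+08 = 10229.4 μs.
Pipeline fill: first packet needs 4·t_tx to clear all hops; remaining 172 packets each add one t_tx.
Total = (4+173-1)·t_tx + 4·t_prop = 176·5.46032 + 4·10229.4 = 41900 μs.

41900 μs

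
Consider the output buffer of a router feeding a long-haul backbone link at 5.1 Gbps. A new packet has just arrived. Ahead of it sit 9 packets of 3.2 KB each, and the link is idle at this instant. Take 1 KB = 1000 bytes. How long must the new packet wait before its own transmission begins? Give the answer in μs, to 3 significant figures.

Each queued packet: L/R = 25600/5100000000 = 5.01961 μs.
9 queued → 45.1765 μs.
Queuing delay = 45.2 μs.

45.2 μs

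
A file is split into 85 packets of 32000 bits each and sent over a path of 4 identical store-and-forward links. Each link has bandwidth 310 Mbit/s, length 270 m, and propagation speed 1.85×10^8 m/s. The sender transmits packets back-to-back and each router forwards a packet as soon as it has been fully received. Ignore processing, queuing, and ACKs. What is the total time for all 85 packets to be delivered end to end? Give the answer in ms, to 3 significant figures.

9.09 ms

Per-hop transmission t_tx = L/R = 32000/310000000 = 0.103226 ms.
Per-hop propagation t_prop = 270/185000000 = 0.00145946 ms.
Pipeline fill: first packet needs 4·t_tx to clear all hops; remaining 84 packets each add one t_tx.
Total = (4+85-1)·t_tx + 4·t_prop = 88·0.103226 + 4·0.00145946 = 9.09 ms.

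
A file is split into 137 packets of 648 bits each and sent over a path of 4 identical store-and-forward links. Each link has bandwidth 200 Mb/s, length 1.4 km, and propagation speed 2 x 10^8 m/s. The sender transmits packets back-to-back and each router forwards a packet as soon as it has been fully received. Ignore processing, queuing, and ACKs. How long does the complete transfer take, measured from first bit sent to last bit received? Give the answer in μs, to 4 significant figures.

481.6 μs

Per-hop transmission t_tx = L/R = 648/200000000 = 3.24 μs.
Per-hop propagation t_prop = 1400/200000000 = 7 μs.
Pipeline fill: first packet needs 4·t_tx to clear all hops; remaining 136 packets each add one t_tx.
Total = (4+137-1)·t_tx + 4·t_prop = 140·3.24 + 4·7 = 481.6 μs.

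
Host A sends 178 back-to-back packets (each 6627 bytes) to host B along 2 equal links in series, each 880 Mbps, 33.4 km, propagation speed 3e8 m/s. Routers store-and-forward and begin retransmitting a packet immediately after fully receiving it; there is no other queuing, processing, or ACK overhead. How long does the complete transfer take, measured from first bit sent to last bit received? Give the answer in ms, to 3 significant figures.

Per-hop transmission t_tx = L/R = 53016/880000000 = 0.0602455 ms.
Per-hop propagation t_prop = 33400/300000000 = 0.111333 ms.
Pipeline fill: first packet needs 2·t_tx to clear all hops; remaining 177 packets each add one t_tx.
Total = (2+178-1)·t_tx + 2·t_prop = 179·0.0602455 + 2·0.111333 = 11.0 ms.

11.0 ms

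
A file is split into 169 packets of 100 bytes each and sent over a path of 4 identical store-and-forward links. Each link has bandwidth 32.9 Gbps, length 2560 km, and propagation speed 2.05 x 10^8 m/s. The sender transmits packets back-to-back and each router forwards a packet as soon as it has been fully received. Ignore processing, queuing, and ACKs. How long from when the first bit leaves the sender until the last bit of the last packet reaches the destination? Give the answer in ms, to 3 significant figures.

Per-hop transmission t_tx = L/R = 800/32900000000 = 2.43161e-05 ms.
Per-hop propagation t_prop = 2560000/2.05e+08 = 12.4878 ms.
Pipeline fill: first packet needs 4·t_tx to clear all hops; remaining 168 packets each add one t_tx.
Total = (4+169-1)·t_tx + 4·t_prop = 172·2.43161e-05 + 4·12.4878 = 50.0 ms.

50.0 ms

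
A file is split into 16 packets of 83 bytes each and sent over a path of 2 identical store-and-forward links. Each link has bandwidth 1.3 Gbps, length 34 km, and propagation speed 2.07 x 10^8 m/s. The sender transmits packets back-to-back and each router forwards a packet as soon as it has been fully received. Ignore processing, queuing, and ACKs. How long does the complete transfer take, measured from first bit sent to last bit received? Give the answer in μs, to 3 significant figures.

Per-hop transmission t_tx = L/R = 664/1300000000 = 0.510769 μs.
Per-hop propagation t_prop = 34000/2.07e+08 = 164.251 μs.
Pipeline fill: first packet needs 2·t_tx to clear all hops; remaining 15 packets each add one t_tx.
Total = (2+16-1)·t_tx + 2·t_prop = 17·0.510769 + 2·164.251 = 337 μs.

337 μs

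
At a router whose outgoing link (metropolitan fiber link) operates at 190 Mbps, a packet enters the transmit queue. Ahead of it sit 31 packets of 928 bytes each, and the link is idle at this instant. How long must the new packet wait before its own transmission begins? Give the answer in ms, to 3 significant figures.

Each queued packet: L/R = 7424/190000000 = 0.0390737 ms.
31 queued → 1.21128 ms.
Queuing delay = 1.21 ms.

1.21 ms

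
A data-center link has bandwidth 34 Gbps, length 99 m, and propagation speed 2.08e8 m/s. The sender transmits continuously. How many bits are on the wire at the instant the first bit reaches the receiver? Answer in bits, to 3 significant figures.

16200 bits

Propagation delay = 99 / 208000000 = 4.75962e-07 s.
BDP = R × t_prop = 34000000000 × 4.75962e-07 = 16182.7 bits.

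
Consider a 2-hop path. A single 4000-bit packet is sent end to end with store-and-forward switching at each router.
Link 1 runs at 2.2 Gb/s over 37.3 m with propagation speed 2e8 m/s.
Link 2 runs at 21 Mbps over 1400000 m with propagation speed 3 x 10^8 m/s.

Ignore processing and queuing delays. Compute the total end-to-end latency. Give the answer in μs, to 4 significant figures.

Transmission delays (L/R per hop): 1.81818, 190.476 μs; sum = 192.294 μs.
Propagation delays (d/s per hop): 0.1865, 4666.67 μs; sum = 4666.85 μs.
End-to-end = 4859 μs.

4859 μs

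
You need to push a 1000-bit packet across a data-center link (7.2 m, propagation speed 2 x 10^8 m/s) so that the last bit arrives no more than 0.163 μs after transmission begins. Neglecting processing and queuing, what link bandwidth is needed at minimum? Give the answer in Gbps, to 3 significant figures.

7.87 Gbps

Propagation delay = 7.2 / 200000000 = 0.036 μs.
Transmission budget = 0.163 − 0.036 = 0.127 μs.
R ≥ L / t_tx = 1000 bits / 1.27e-07 s = 7.87 Gbps.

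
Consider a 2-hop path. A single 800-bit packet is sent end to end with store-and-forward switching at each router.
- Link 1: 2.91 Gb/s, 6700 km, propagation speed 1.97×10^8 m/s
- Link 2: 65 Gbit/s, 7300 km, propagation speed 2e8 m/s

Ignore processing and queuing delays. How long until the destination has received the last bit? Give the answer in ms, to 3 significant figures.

70.5 ms

Transmission delays (L/R per hop): 0.000274914, 1.23077e-05 ms; sum = 0.000287222 ms.
Propagation delays (d/s per hop): 34.0102, 36.5 ms; sum = 70.5102 ms.
End-to-end = 70.5 ms.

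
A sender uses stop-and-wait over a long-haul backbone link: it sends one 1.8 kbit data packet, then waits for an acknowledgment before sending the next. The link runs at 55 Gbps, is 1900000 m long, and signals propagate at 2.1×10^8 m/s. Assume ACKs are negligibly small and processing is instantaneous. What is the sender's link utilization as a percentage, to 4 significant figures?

0.0001809 %

t_tx = L/R = 1800/55000000000 = 3.27273e-08 s.
t_prop = 1900000/210000000 = 0.00904762 s; RTT = 0.0180952 s.
Cycle = t_tx + RTT = 0.0180953 s.
Utilization = t_tx / cycle = 3.27273e-08/0.0180953 = 0.0001809 %.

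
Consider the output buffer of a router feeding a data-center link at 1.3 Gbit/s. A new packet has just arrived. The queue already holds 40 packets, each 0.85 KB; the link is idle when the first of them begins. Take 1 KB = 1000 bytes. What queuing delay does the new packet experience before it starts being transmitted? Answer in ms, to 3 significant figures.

0.209 ms

Each queued packet: L/R = 6800/1300000000 = 0.00523077 ms.
40 queued → 0.209231 ms.
Queuing delay = 0.209 ms.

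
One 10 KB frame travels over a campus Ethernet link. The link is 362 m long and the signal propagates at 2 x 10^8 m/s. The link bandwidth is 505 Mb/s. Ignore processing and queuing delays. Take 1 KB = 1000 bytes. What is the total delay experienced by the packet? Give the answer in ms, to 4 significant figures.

L = 80000 bits.
Transmission delay = L/R = 80000 / 505000000 = 0.158416 ms.
Propagation delay = d/s = 362 m / 200000000 m/s = 0.00181 ms.
Total = 0.1602 ms.

0.1602 ms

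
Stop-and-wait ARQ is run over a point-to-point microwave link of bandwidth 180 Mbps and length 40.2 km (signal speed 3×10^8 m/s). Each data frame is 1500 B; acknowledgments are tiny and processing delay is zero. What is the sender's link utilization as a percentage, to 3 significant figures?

19.9 %

t_tx = L/R = 12000/180000000 = 6.66667e-05 s.
t_prop = 40200/300000000 = 0.000134 s; RTT = 0.000268 s.
Cycle = t_tx + RTT = 0.000334667 s.
Utilization = t_tx / cycle = 6.66667e-05/0.000334667 = 19.9 %.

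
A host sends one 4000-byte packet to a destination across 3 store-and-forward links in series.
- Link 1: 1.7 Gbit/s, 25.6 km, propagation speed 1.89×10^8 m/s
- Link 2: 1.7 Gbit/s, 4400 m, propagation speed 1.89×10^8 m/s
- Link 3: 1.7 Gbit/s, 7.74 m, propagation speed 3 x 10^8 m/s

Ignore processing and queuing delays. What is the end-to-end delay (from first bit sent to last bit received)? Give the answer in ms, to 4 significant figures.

0.2152 ms

L = 4000 × 8 = 32000 bits.
Transmission delay per hop = L/R = 32000/1700000000 = 0.0188235 ms; 3 hops → 0.0564706 ms.
Propagation delays (d/s per hop): 0.13545, 0.0232804, 2.58e-05 ms; sum = 0.158756 ms.
End-to-end = 0.2152 ms.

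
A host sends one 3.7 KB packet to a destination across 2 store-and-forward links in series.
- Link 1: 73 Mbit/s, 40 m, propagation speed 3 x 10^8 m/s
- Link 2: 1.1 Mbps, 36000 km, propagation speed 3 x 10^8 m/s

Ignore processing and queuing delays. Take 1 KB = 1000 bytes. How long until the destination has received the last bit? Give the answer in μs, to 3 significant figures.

L = 29600 bits.
Transmission delays (L/R per hop): 405.479, 26909.1 μs; sum = 27314.6 μs.
Propagation delays (d/s per hop): 0.133333, 120000 μs; sum = 120000 μs.
End-to-end = 147000 μs.

147000 μs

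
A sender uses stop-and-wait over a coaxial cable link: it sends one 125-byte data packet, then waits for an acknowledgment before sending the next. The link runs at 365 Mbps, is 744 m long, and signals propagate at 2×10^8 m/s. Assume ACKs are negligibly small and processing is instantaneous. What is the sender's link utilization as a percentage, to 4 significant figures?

26.91 %

t_tx = L/R = 1000/365000000 = 2.73973e-06 s.
t_prop = 744/200000000 = 3.72e-06 s; RTT = 7.44e-06 s.
Cycle = t_tx + RTT = 1.01797e-05 s.
Utilization = t_tx / cycle = 2.73973e-06/1.01797e-05 = 26.91 %.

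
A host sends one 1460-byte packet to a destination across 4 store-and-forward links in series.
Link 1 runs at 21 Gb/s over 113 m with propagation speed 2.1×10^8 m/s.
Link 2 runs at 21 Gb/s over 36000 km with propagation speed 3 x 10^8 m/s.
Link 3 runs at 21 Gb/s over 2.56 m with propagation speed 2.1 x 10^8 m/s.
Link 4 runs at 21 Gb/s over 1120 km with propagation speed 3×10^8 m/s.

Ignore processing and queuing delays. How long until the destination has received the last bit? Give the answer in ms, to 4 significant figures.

L = 1460 × 8 = 11680 bits.
Transmission delay per hop = L/R = 11680/21000000000 = 0.00055619 ms; 4 hops → 0.00222476 ms.
Propagation delays (d/s per hop): 0.000538095, 120, 1.21905e-05, 3.73333 ms; sum = 123.734 ms.
End-to-end = 123.7 ms.

123.7 ms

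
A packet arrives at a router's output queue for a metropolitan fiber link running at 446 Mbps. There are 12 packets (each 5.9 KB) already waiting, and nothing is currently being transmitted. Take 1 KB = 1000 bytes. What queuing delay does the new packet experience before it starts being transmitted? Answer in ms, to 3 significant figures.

1.27 ms

Each queued packet: L/R = 47200/446000000 = 0.10583 ms.
12 queued → 1.26996 ms.
Queuing delay = 1.27 ms.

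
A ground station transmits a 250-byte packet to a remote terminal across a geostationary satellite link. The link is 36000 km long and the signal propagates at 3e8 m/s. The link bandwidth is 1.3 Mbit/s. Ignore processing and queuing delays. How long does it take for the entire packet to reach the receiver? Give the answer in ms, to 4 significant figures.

L = 250 × 8 = 2000 bits.
Transmission delay = L/R = 2000 / 1300000 = 1.53846 ms.
Propagation delay = d/s = 36000000 m / 300000000 m/s = 120 ms.
Total = 121.5 ms.

121.5 ms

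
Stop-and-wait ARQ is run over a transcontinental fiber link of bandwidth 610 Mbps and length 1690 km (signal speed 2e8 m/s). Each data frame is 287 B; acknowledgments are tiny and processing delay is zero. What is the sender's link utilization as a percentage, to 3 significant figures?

0.0223 %

t_tx = L/R = 2296/610000000 = 3.76393e-06 s.
t_prop = 1690000/200000000 = 0.00845 s; RTT = 0.0169 s.
Cycle = t_tx + RTT = 0.0169038 s.
Utilization = t_tx / cycle = 3.76393e-06/0.0169038 = 0.0223 %.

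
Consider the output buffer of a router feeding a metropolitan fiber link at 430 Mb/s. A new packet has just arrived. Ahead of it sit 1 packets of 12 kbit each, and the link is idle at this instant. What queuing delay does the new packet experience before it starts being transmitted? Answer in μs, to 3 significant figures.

27.9 μs

Each queued packet: L/R = 12000/430000000 = 27.907 μs.
1 queued → 27.907 μs.
Queuing delay = 27.9 μs.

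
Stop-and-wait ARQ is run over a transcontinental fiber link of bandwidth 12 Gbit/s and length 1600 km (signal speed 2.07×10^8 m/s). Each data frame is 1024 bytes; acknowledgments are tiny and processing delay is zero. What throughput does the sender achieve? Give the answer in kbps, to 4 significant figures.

t_tx = L/R = 8192/12000000000 = 6.82667e-07 s.
t_prop = 1600000/2.07e+08 = 0.00772947 s; RTT = 0.0154589 s.
Cycle = t_tx + RTT = 0.0154596 s.
Throughput = L / cycle = 8192 / 0.0154596 = 529.9 kbps.

529.9 kbps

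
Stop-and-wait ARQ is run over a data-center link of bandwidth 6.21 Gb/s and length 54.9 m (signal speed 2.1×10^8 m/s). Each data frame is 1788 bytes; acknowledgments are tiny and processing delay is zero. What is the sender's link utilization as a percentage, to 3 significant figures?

81.5 %

t_tx = L/R = 14304/6210000000 = 2.30338e-06 s.
t_prop = 54.9/210000000 = 2.61429e-07 s; RTT = 5.22857e-07 s.
Cycle = t_tx + RTT = 2.82624e-06 s.
Utilization = t_tx / cycle = 2.30338e-06/2.82624e-06 = 81.5 %.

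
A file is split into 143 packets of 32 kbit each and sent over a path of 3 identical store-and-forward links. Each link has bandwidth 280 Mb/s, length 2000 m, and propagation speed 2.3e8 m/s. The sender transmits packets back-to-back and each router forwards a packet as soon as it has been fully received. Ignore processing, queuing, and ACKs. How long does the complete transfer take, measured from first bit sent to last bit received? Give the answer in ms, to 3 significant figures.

Per-hop transmission t_tx = L/R = 32000/280000000 = 0.114286 ms.
Per-hop propagation t_prop = 2000/2.3e+08 = 0.00869565 ms.
Pipeline fill: first packet needs 3·t_tx to clear all hops; remaining 142 packets each add one t_tx.
Total = (3+143-1)·t_tx + 3·t_prop = 145·0.114286 + 3·0.00869565 = 16.6 ms.

16.6 ms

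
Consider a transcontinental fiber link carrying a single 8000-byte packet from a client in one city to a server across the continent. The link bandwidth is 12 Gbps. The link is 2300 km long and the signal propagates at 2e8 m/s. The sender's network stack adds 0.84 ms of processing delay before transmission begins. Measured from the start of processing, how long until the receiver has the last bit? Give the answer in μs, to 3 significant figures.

L = 8000 × 8 = 64000 bits.
Transmission delay = L/R = 64000 / 12000000000 = 5.33333 μs.
Propagation delay = d/s = 2300000 m / 200000000 m/s = 11500 μs.
Plus processing delay 0.84 ms = 840 μs.
Total = 12300 μs.

12300 μs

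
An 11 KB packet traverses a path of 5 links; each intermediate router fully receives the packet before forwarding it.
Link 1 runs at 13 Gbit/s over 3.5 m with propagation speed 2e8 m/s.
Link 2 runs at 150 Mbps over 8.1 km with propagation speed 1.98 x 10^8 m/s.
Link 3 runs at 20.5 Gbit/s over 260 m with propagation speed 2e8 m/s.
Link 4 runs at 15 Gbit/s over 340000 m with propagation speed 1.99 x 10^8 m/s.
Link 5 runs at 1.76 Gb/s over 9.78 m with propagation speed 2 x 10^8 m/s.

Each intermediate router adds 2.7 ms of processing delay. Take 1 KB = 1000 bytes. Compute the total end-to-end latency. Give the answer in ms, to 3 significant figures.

L = 88000 bits.
Transmission delays (L/R per hop): 0.00676923, 0.586667, 0.00429268, 0.00586667, 0.05 ms; sum = 0.653595 ms.
Propagation delays (d/s per hop): 1.75e-05, 0.0409091, 0.0013, 1.70854, 4.89e-05 ms; sum = 1.75082 ms.
Processing at 4 router(s): 4 × 2.7 ms = 10.8 ms.
End-to-end = 13.2 ms.

13.2 ms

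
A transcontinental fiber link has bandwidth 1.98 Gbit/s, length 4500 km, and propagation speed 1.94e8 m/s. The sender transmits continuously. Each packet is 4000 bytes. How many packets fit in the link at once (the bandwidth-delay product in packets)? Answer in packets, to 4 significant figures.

1435 packets

Propagation delay = 4500000 / 194000000 = 0.0231959 s.
BDP = R × t_prop = 1980000000 × 0.0231959 = 45927800 bits.
In packets of 32000 bits: 1435 packets.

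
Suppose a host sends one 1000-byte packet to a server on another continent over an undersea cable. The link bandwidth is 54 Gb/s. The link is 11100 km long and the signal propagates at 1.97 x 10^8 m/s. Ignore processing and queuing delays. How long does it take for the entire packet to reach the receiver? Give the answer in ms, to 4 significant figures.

56.35 ms

L = 1000 × 8 = 8000 bits.
Transmission delay = L/R = 8000 / 54000000000 = 0.000148148 ms.
Propagation delay = d/s = 11100000 m / 197000000 m/s = 56.3452 ms.
Total = 56.35 ms.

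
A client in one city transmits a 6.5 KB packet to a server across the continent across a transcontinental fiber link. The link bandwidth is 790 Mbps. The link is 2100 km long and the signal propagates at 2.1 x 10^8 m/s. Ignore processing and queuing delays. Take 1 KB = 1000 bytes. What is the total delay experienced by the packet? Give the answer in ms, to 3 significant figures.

10.1 ms

L = 52000 bits.
Transmission delay = L/R = 52000 / 790000000 = 0.0658228 ms.
Propagation delay = d/s = 2100000 m / 210000000 m/s = 10 ms.
Total = 10.1 ms.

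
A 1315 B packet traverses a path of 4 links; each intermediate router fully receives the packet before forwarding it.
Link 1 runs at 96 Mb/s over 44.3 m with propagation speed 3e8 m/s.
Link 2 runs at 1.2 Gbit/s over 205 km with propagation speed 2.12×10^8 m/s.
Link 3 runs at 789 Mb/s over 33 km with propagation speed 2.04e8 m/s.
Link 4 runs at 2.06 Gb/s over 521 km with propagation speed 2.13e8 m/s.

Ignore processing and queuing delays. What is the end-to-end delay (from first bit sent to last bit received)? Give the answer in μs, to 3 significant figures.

L = 1315 × 8 = 10520 bits.
Transmission delays (L/R per hop): 109.583, 8.76667, 13.3333, 5.1068 μs; sum = 136.79 μs.
Propagation delays (d/s per hop): 0.147667, 966.981, 161.765, 2446.01 μs; sum = 3574.9 μs.
End-to-end = 3710 μs.

3710 μs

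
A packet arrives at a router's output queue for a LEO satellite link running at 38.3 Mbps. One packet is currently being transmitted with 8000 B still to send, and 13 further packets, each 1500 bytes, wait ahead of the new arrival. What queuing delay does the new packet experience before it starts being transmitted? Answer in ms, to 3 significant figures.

5.74 ms

Each queued packet: L/R = 12000/38300000 = 0.313316 ms.
13 queued → 4.07311 ms.
Plus remaining 64000 bits of current packet: 1.67102 ms.
Queuing delay = 5.74 ms.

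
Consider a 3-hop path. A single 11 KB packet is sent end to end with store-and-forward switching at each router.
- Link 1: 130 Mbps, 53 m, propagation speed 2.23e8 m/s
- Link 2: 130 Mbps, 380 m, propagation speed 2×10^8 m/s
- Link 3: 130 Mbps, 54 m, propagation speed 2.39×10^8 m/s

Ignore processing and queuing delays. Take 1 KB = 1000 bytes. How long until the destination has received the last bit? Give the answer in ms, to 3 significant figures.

2.03 ms

L = 88000 bits.
Transmission delay per hop = L/R = 88000/130000000 = 0.676923 ms; 3 hops → 2.03077 ms.
Propagation delays (d/s per hop): 0.000237668, 0.0019, 0.000225941 ms; sum = 0.00236361 ms.
End-to-end = 2.03 ms.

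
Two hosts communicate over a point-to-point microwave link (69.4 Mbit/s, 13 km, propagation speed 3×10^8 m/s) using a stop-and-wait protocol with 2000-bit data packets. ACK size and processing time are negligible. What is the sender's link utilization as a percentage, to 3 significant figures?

25.0 %

t_tx = L/R = 2000/69400000 = 2.88184e-05 s.
t_prop = 13000/300000000 = 4.33333e-05 s; RTT = 8.66667e-05 s.
Cycle = t_tx + RTT = 0.000115485 s.
Utilization = t_tx / cycle = 2.88184e-05/0.000115485 = 25.0 %.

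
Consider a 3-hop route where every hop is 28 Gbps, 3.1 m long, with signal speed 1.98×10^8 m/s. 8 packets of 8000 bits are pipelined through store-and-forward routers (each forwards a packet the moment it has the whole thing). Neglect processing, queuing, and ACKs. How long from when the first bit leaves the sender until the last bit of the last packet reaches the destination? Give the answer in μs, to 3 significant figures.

Per-hop transmission t_tx = L/R = 8000/28000000000 = 0.285714 μs.
Per-hop propagation t_prop = 3.1/198000000 = 0.0156566 μs.
Pipeline fill: first packet needs 3·t_tx to clear all hops; remaining 7 packets each add one t_tx.
Total = (3+8-1)·t_tx + 3·t_prop = 10·0.285714 + 3·0.0156566 = 2.90 μs.

2.90 μs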